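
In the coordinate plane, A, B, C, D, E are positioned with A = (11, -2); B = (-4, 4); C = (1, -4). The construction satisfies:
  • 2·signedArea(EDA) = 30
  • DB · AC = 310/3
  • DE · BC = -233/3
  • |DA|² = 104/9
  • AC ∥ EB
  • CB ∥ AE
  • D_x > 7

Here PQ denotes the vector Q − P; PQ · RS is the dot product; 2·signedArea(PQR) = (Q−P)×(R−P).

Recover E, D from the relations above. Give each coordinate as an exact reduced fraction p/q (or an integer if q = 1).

D = (23/3, -8/3)
E = (6, 6)

1. E_x = 6  [AC ∥ EB ∩ CB ∥ AE]
2. E_y = 6  [AC ∥ EB ∩ CB ∥ AE]
   → E = (6, 6)
3. D_x = 23/3  [DB · AC = 310/3 ∩ 2·signedArea(EDA) = 30]
4. D_y = -8/3  [DB · AC = 310/3 ∩ 2·signedArea(EDA) = 30]
   → D = (23/3, -8/3)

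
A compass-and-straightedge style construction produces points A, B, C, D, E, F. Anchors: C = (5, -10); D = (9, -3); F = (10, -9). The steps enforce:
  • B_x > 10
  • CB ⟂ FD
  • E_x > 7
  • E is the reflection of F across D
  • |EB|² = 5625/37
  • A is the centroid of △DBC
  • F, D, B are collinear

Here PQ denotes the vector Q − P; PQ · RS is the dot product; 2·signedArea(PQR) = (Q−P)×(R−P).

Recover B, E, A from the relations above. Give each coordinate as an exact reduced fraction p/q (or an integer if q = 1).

1. B_x = 371/37  [F, D, B are collinear ∩ CB ⟂ FD]
2. B_y = -339/37  [F, D, B are collinear ∩ CB ⟂ FD]
   → B = (371/37, -339/37)
3. E_x = 8  [E is the reflection of F across D]
4. E_y = 3  [E is the reflection of F across D]
   → E = (8, 3)
5. A_x = 889/111  [A is the centroid of △DBC]
6. A_y = -820/111  [A is the centroid of △DBC]
   → A = (889/111, -820/111)

A = (889/111, -820/111)
B = (371/37, -339/37)
E = (8, 3)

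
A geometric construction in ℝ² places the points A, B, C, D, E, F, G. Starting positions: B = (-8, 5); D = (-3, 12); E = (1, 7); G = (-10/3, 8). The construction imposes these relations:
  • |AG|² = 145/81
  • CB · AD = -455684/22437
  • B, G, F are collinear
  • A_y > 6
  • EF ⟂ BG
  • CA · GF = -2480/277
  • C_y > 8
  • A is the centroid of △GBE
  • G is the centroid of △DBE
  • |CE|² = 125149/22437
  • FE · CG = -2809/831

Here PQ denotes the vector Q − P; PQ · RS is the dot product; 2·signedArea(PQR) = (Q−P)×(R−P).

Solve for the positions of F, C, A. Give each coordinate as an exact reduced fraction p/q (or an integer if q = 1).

A = (-31/9, 20/3)
C = (-2539/2493, 6836/831)
F = (-200/277, 2681/277)

1. F_x = -200/277  [B, G, F are collinear ∩ EF ⟂ BG]
2. F_y = 2681/277  [B, G, F are collinear ∩ EF ⟂ BG]
   → F = (-200/277, 2681/277)
3. A_x = -31/9  [A is the centroid of △GBE]
4. A_y = 20/3  [A is the centroid of △GBE]
   → A = (-31/9, 20/3)
5. C_x = -2539/2493  [CA · GF = -2480/277 ∩ FE · CG = -2809/831]
6. C_y = 6836/831  [CA · GF = -2480/277 ∩ FE · CG = -2809/831]
   → C = (-2539/2493, 6836/831)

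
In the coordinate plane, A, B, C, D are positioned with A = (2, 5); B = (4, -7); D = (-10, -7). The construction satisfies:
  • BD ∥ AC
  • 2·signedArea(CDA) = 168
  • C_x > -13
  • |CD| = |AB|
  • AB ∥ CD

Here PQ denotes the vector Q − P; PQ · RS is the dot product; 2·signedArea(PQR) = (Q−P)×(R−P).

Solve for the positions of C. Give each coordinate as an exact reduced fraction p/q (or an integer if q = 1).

C = (-12, 5)

1. C_x = -12  [AB ∥ CD ∩ BD ∥ AC]
2. C_y = 5  [AB ∥ CD ∩ BD ∥ AC]
   → C = (-12, 5)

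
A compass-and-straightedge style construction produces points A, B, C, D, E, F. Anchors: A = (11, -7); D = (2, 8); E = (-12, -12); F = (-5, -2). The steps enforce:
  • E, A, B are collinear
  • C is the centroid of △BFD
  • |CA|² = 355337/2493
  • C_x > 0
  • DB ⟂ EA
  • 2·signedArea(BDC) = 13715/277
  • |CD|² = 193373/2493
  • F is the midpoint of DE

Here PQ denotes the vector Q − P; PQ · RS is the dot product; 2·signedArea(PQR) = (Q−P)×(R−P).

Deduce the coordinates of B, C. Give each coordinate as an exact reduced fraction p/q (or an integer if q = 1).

1. B_x = 1529/277  [E, A, B are collinear ∩ DB ⟂ EA]
2. B_y = -2269/277  [E, A, B are collinear ∩ DB ⟂ EA]
   → B = (1529/277, -2269/277)
3. C_x = 698/831  [C is the centroid of △BFD]
4. C_y = -607/831  [C is the centroid of △BFD]
   → C = (698/831, -607/831)

B = (1529/277, -2269/277)
C = (698/831, -607/831)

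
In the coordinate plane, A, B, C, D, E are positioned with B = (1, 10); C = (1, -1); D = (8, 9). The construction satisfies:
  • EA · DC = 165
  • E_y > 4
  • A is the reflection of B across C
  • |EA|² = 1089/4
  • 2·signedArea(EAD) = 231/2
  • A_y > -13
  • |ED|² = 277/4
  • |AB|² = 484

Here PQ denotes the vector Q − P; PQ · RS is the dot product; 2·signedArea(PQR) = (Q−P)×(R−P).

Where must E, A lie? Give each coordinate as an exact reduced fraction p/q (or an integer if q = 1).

1. A_x = 1  [A is the reflection of B across C]
2. A_y = -12  [A is the reflection of B across C]
   → A = (1, -12)
3. E_x = 1  [2·signedArea(EAD) = 231/2 ∩ EA · DC = 165]
4. E_y = 9/2  [2·signedArea(EAD) = 231/2 ∩ EA · DC = 165]
   → E = (1, 9/2)

A = (1, -12)
E = (1, 9/2)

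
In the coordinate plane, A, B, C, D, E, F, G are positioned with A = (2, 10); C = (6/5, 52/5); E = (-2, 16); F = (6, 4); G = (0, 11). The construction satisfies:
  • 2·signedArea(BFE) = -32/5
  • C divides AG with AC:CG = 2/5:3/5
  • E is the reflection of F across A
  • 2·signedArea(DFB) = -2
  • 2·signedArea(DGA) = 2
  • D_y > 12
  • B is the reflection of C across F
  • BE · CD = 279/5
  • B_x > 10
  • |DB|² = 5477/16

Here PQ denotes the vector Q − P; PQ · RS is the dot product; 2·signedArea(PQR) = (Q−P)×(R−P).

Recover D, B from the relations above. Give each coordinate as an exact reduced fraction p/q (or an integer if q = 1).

1. B_x = 54/5  [B is the reflection of C across F]
2. B_y = -12/5  [B is the reflection of C across F]
   → B = (54/5, -12/5)
3. D_x = -1/2  [2·signedArea(DGA) = 2 ∩ 2·signedArea(DFB) = -2]
4. D_y = 49/4  [2·signedArea(DGA) = 2 ∩ 2·signedArea(DFB) = -2]
   → D = (-1/2, 49/4)

B = (54/5, -12/5)
D = (-1/2, 49/4)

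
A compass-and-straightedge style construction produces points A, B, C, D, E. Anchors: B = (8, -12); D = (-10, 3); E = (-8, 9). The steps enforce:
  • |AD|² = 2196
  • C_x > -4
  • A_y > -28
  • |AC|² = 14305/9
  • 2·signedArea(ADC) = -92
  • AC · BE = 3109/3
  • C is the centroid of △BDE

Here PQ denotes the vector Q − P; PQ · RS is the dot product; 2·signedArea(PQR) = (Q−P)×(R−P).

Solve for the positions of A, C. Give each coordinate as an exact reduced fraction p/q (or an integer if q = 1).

1. C_x = -10/3  [C is the centroid of △BDE]
2. C_y = 0  [C is the centroid of △BDE]
   → C = (-10/3, 0)
3. A_x = 26  [AC · BE = 3109/3 ∩ 2·signedArea(ADC) = -92]
4. A_y = -27  [AC · BE = 3109/3 ∩ 2·signedArea(ADC) = -92]
   → A = (26, -27)

A = (26, -27)
C = (-10/3, 0)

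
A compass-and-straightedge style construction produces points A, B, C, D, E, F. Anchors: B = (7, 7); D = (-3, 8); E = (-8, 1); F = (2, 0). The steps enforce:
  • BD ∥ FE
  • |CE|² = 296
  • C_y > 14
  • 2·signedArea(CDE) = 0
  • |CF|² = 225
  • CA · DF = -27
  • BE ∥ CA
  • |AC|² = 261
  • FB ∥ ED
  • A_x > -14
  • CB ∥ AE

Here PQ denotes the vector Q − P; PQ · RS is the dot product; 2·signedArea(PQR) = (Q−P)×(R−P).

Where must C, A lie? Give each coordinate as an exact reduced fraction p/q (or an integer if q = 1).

A = (-13, 9)
C = (2, 15)

1. C_x = 2  [line 7·x + -5·y + 61 = 0 ∩ |CF|² = 225]
2. C_y = 15  [line 7·x + -5·y + 61 = 0 ∩ |CF|² = 225]
   → C = (2, 15)
3. A_x = -13  [CB ∥ AE ∩ BE ∥ CA]
4. A_y = 9  [CB ∥ AE ∩ BE ∥ CA]
   → A = (-13, 9)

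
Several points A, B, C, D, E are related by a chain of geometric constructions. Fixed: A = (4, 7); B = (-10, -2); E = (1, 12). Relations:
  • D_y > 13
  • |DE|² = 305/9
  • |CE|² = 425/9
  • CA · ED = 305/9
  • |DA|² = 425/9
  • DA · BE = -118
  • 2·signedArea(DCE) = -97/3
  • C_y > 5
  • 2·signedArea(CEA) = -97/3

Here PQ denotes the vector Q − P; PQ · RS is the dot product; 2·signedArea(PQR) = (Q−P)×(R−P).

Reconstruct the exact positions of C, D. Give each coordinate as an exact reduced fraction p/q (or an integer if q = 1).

C = (-5/3, 17/3)
D = (20/3, 40/3)

1. D_x = 20/3  [line -11·x + -14·y + 260 = 0 ∩ |DA|² = 425/9]
2. D_y = 40/3  [line -11·x + -14·y + 260 = 0 ∩ |DA|² = 425/9]
   → D = (20/3, 40/3)
3. C_x = -5/3  [2·signedArea(CEA) = -97/3 ∩ 2·signedArea(DCE) = -97/3]
4. C_y = 17/3  [2·signedArea(CEA) = -97/3 ∩ 2·signedArea(DCE) = -97/3]
   → C = (-5/3, 17/3)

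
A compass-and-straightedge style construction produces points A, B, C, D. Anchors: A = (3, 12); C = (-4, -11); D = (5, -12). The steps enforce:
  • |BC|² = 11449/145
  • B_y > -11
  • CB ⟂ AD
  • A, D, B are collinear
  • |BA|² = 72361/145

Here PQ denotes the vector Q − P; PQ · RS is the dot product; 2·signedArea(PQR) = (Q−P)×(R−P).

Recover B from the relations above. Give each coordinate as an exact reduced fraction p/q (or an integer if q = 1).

1. B_x = 704/145  [A, D, B are collinear ∩ CB ⟂ AD]
2. B_y = -1488/145  [A, D, B are collinear ∩ CB ⟂ AD]
   → B = (704/145, -1488/145)

B = (704/145, -1488/145)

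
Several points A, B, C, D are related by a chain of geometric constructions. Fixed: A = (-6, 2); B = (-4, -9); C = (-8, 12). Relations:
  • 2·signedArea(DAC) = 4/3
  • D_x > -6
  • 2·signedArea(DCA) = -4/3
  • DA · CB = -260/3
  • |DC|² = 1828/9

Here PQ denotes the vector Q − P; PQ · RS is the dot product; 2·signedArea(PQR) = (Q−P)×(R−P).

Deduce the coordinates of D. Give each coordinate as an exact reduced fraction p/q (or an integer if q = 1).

D = (-16/3, -2)

1. D_x = -16/3  [DA · CB = -260/3 ∩ 2·signedArea(DCA) = -4/3]
2. D_y = -2  [DA · CB = -260/3 ∩ 2·signedArea(DCA) = -4/3]
   → D = (-16/3, -2)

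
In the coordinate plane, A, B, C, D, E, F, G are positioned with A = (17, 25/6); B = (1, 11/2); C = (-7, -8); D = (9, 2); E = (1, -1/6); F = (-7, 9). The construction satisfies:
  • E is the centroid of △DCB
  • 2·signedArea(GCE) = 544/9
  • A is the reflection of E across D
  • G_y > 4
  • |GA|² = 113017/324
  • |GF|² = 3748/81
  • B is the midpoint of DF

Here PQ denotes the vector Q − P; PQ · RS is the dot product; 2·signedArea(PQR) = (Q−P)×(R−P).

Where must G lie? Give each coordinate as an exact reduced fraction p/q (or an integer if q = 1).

1. G_x = -5/3  [line -47/6·x + 8·y + -923/18 = 0 ∩ |GF|² = 3748/81]
2. G_y = 43/9  [line -47/6·x + 8·y + -923/18 = 0 ∩ |GF|² = 3748/81]
   → G = (-5/3, 43/9)

G = (-5/3, 43/9)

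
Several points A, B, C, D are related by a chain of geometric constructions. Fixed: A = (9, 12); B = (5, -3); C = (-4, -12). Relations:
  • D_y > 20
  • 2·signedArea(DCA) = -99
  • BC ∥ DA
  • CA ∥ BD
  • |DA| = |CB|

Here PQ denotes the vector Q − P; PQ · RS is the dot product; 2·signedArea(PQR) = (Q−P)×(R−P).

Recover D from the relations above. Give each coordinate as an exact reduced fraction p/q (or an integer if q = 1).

1. D_x = 18  [BC ∥ DA ∩ CA ∥ BD]
2. D_y = 21  [BC ∥ DA ∩ CA ∥ BD]
   → D = (18, 21)

D = (18, 21)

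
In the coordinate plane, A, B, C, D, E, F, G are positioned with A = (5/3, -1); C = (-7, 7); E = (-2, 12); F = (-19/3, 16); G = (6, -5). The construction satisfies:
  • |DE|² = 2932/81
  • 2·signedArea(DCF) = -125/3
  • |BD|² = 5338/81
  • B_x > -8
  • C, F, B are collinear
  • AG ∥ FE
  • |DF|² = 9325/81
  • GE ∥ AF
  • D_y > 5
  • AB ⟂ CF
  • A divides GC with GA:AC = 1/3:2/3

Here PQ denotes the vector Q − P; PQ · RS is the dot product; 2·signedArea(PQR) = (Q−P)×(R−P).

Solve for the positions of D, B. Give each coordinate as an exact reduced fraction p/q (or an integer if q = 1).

1. B_x = -16585/2199  [C, F, B are collinear ∩ AB ⟂ CF]
2. B_y = -233/733  [C, F, B are collinear ∩ AB ⟂ CF]
   → B = (-16585/2199, -233/733)
3. D_x = -22/9  [line -9·x + 2/3·y + -26 = 0 ∩ |BD|² = 5338/81]
4. D_y = 6  [line -9·x + 2/3·y + -26 = 0 ∩ |BD|² = 5338/81]
   → D = (-22/9, 6)

B = (-16585/2199, -233/733)
D = (-22/9, 6)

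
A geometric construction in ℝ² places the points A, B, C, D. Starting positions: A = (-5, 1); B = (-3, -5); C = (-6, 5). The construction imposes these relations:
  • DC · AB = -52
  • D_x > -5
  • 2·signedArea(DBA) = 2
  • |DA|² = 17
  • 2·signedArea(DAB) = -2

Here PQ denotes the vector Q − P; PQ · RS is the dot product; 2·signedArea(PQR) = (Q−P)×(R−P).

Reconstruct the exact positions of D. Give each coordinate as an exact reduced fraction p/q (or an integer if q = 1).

1. D_x = -4  [2·signedArea(DBA) = 2 ∩ DC · AB = -52]
2. D_y = -3  [2·signedArea(DBA) = 2 ∩ DC · AB = -52]
   → D = (-4, -3)

D = (-4, -3)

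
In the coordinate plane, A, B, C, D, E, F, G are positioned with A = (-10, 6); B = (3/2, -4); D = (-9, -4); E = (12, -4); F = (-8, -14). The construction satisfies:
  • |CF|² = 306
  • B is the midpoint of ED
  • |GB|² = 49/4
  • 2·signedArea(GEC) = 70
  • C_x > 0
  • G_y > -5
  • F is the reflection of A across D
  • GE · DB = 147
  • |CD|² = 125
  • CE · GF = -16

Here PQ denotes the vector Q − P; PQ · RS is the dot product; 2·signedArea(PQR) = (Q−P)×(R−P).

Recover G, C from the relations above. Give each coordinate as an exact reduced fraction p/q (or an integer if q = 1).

1. G_x = -2  [GE · DB = 147]
2. G_y = -4  [|GB|² = 49/4]
   → G = (-2, -4)
3. C_x = 1  [CE · GF = -16 ∩ 2·signedArea(GEC) = 70]
4. C_y = 1  [CE · GF = -16 ∩ 2·signedArea(GEC) = 70]
   → C = (1, 1)

C = (1, 1)
G = (-2, -4)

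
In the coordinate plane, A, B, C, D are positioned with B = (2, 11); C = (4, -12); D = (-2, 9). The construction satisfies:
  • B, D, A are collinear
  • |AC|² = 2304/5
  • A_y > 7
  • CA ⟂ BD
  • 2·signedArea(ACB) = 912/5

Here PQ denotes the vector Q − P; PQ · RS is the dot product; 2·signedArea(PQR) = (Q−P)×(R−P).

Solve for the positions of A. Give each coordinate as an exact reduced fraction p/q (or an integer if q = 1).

1. A_x = -28/5  [B, D, A are collinear ∩ CA ⟂ BD]
2. A_y = 36/5  [B, D, A are collinear ∩ CA ⟂ BD]
   → A = (-28/5, 36/5)

A = (-28/5, 36/5)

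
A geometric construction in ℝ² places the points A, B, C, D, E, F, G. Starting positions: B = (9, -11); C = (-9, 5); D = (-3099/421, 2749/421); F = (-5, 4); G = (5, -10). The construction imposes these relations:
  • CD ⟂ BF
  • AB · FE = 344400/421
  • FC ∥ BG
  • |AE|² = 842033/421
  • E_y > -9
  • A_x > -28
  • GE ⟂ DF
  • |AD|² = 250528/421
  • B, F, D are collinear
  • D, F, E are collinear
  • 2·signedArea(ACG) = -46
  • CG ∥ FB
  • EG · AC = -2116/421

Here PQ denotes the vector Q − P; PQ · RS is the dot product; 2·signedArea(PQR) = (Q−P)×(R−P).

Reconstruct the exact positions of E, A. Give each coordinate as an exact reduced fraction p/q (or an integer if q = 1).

A = (-27, 21)
E = (2795/421, -3566/421)

1. E_x = 2795/421  [D, F, E are collinear ∩ GE ⟂ DF]
2. E_y = -3566/421  [D, F, E are collinear ∩ GE ⟂ DF]
   → E = (2795/421, -3566/421)
3. A_x = -27  [AB · FE = 344400/421 ∩ 2·signedArea(ACG) = -46]
4. A_y = 21  [AB · FE = 344400/421 ∩ 2·signedArea(ACG) = -46]
   → A = (-27, 21)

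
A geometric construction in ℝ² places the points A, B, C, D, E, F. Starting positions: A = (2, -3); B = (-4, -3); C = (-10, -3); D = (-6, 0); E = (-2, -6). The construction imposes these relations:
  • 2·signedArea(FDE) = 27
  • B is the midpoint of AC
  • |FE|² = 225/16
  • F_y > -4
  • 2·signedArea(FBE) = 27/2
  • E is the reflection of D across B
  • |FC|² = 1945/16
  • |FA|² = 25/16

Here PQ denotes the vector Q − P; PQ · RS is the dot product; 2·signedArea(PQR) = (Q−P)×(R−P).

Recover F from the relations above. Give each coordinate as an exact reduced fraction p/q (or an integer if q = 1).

F = (1, -15/4)

1. F_x = 1  [line 3·x + 2·y + 9/2 = 0 ∩ |FE|² = 225/16]
2. F_y = -15/4  [line 3·x + 2·y + 9/2 = 0 ∩ |FE|² = 225/16]
   → F = (1, -15/4)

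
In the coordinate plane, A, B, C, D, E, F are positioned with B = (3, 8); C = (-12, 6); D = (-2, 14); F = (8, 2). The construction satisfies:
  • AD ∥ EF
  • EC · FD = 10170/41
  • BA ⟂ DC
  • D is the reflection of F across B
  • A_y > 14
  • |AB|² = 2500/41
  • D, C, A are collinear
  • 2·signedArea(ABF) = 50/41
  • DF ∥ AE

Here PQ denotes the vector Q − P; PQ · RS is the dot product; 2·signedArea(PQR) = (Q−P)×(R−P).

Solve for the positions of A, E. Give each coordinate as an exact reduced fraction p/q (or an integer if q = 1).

A = (-77/41, 578/41)
E = (333/41, 86/41)

1. A_x = -77/41  [D, C, A are collinear ∩ BA ⟂ DC]
2. A_y = 578/41  [D, C, A are collinear ∩ BA ⟂ DC]
   → A = (-77/41, 578/41)
3. E_x = 333/41  [AD ∥ EF ∩ DF ∥ AE]
4. E_y = 86/41  [AD ∥ EF ∩ DF ∥ AE]
   → E = (333/41, 86/41)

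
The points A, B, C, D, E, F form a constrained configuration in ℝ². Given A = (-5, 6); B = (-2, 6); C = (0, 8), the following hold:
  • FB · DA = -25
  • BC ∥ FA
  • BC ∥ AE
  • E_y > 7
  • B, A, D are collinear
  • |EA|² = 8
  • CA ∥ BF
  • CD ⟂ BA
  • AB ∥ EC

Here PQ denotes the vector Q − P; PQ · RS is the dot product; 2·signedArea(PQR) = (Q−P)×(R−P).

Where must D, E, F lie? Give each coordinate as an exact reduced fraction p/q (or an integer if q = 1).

1. D_x = 0  [B, A, D are collinear ∩ CD ⟂ BA]
2. D_y = 6  [B, A, D are collinear ∩ CD ⟂ BA]
   → D = (0, 6)
3. E_x = -3  [AB ∥ EC ∩ BC ∥ AE]
4. E_y = 8  [AB ∥ EC ∩ BC ∥ AE]
   → E = (-3, 8)
5. F_x = -7  [BC ∥ FA ∩ CA ∥ BF]
6. F_y = 4  [BC ∥ FA ∩ CA ∥ BF]
   → F = (-7, 4)

D = (0, 6)
E = (-3, 8)
F = (-7, 4)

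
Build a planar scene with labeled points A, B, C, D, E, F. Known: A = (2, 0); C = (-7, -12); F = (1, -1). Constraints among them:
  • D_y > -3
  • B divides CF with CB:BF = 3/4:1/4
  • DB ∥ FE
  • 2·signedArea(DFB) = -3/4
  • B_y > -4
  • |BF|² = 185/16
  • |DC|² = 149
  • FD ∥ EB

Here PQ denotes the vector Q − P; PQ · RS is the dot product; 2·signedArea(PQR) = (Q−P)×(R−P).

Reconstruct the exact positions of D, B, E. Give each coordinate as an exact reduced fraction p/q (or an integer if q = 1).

B = (-1, -15/4)
D = (0, -2)
E = (0, -11/4)

1. B_x = -1  [B divides CF with CB:BF = 3/4:1/4]
2. B_y = -15/4  [B divides CF with CB:BF = 3/4:1/4]
   → B = (-1, -15/4)
3. D_x = 0  [line 11/4·x + -2·y + -4 = 0 ∩ |DC|² = 149]
4. D_y = -2  [line 11/4·x + -2·y + -4 = 0 ∩ |DC|² = 149]
   → D = (0, -2)
5. E_x = 0  [FD ∥ EB ∩ DB ∥ FE]
6. E_y = -11/4  [FD ∥ EB ∩ DB ∥ FE]
   → E = (0, -11/4)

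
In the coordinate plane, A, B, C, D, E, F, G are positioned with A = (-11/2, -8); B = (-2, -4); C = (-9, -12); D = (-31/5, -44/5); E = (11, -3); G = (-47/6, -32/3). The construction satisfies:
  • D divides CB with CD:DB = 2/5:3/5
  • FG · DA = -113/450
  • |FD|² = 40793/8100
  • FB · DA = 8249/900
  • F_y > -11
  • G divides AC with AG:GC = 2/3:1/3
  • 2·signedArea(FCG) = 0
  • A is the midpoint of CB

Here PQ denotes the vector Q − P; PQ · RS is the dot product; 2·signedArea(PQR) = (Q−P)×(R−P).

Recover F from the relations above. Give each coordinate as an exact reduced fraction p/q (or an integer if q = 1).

1. F_x = -691/90  [2·signedArea(FCG) = 0 ∩ FG · DA = -113/450]
2. F_y = -472/45  [2·signedArea(FCG) = 0 ∩ FG · DA = -113/450]
   → F = (-691/90, -472/45)

F = (-691/90, -472/45)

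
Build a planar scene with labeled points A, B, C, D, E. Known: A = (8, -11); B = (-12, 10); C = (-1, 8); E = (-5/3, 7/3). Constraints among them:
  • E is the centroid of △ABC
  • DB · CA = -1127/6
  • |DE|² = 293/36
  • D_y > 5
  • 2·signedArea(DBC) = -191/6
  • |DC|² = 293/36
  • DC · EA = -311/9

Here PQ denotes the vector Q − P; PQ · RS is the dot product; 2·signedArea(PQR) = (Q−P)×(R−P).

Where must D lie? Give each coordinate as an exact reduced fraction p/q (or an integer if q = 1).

1. D_x = -4/3  [DC · EA = -311/9 ∩ DB · CA = -1127/6]
2. D_y = 31/6  [DC · EA = -311/9 ∩ DB · CA = -1127/6]
   → D = (-4/3, 31/6)

D = (-4/3, 31/6)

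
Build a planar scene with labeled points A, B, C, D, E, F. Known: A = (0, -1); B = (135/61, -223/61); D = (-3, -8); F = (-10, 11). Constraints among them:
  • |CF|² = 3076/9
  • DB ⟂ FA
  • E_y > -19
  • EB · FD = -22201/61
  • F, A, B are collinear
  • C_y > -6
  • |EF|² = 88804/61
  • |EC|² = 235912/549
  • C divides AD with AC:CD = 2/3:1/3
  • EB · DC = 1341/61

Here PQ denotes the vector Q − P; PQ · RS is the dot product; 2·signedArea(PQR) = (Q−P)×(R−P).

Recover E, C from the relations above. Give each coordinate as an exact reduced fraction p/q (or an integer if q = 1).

1. E_x = 880/61  [line -7·x + 19·y + 27383/61 = 0 ∩ |EF|² = 88804/61]
2. E_y = -1117/61  [line -7·x + 19·y + 27383/61 = 0 ∩ |EF|² = 88804/61]
   → E = (880/61, -1117/61)
3. C_x = -2  [C divides AD with AC:CD = 2/3:1/3]
4. C_y = -17/3  [C divides AD with AC:CD = 2/3:1/3]
   → C = (-2, -17/3)

C = (-2, -17/3)
E = (880/61, -1117/61)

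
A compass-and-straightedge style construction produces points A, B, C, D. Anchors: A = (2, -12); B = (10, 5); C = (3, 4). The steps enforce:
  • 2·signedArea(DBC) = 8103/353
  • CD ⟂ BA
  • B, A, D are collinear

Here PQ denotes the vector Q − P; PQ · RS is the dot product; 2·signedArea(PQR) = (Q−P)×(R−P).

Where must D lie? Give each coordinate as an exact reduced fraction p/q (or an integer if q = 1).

D = (2946/353, 524/353)

1. D_x = 2946/353  [B, A, D are collinear ∩ CD ⟂ BA]
2. D_y = 524/353  [B, A, D are collinear ∩ CD ⟂ BA]
   → D = (2946/353, 524/353)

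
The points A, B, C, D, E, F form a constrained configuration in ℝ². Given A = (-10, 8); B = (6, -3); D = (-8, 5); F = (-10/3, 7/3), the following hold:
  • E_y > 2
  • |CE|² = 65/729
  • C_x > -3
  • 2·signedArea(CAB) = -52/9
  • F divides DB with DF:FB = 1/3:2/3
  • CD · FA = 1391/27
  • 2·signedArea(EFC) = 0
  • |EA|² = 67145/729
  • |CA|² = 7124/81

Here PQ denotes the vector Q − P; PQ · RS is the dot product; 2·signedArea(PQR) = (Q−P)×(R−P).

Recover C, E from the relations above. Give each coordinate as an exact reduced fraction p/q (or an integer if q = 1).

C = (-22/9, 22/9)
E = (-58/27, 67/27)

1. C_x = -22/9  [CD · FA = 1391/27 ∩ 2·signedArea(CAB) = -52/9]
2. C_y = 22/9  [CD · FA = 1391/27 ∩ 2·signedArea(CAB) = -52/9]
   → C = (-22/9, 22/9)
3. E_x = -58/27  [line -1/9·x + 8/9·y + -22/9 = 0 ∩ |EA|² = 67145/729]
4. E_y = 67/27  [line -1/9·x + 8/9·y + -22/9 = 0 ∩ |EA|² = 67145/729]
   → E = (-58/27, 67/27)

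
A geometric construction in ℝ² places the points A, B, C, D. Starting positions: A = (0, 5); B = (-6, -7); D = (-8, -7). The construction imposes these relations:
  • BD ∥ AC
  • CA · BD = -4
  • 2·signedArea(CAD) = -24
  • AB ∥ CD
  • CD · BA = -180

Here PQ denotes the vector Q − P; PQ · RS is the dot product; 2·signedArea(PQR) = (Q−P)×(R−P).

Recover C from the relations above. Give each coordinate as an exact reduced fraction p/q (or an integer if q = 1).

C = (-2, 5)

1. C_x = -2  [AB ∥ CD ∩ BD ∥ AC]
2. C_y = 5  [AB ∥ CD ∩ BD ∥ AC]
   → C = (-2, 5)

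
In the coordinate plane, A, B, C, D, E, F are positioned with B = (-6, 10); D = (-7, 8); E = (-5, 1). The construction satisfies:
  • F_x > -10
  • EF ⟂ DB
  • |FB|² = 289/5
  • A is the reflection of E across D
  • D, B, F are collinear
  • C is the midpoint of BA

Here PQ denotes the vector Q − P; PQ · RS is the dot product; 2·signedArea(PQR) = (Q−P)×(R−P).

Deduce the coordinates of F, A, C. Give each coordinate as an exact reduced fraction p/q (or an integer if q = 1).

A = (-9, 15)
C = (-15/2, 25/2)
F = (-47/5, 16/5)

1. F_x = -47/5  [D, B, F are collinear ∩ EF ⟂ DB]
2. F_y = 16/5  [D, B, F are collinear ∩ EF ⟂ DB]
   → F = (-47/5, 16/5)
3. A_x = -9  [A is the reflection of E across D]
4. A_y = 15  [A is the reflection of E across D]
   → A = (-9, 15)
5. C_x = -15/2  [C is the midpoint of BA]
6. C_y = 25/2  [C is the midpoint of BA]
   → C = (-15/2, 25/2)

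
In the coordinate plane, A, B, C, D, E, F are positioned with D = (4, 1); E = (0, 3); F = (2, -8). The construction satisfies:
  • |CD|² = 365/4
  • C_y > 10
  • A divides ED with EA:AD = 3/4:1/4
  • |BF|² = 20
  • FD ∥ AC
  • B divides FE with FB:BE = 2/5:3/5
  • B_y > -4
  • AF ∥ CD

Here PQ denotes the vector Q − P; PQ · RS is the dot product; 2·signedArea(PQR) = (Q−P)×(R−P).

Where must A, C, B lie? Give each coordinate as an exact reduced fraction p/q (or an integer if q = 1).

1. A_x = 3  [A divides ED with EA:AD = 3/4:1/4]
2. A_y = 3/2  [A divides ED with EA:AD = 3/4:1/4]
   → A = (3, 3/2)
3. C_x = 5  [AF ∥ CD ∩ FD ∥ AC]
4. C_y = 21/2  [AF ∥ CD ∩ FD ∥ AC]
   → C = (5, 21/2)
5. B_x = 6/5  [B divides FE with FB:BE = 2/5:3/5]
6. B_y = -18/5  [B divides FE with FB:BE = 2/5:3/5]
   → B = (6/5, -18/5)

A = (3, 3/2)
B = (6/5, -18/5)
C = (5, 21/2)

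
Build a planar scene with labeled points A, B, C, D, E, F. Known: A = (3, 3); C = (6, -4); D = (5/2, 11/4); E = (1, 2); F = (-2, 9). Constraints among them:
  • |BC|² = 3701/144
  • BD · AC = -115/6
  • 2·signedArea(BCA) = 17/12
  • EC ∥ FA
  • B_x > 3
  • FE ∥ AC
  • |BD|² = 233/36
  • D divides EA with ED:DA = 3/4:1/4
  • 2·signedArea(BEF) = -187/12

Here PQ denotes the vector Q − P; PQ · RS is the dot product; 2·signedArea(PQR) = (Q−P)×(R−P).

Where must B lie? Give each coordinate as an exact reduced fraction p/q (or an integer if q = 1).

1. B_x = 23/6  [2·signedArea(BCA) = 17/12 ∩ BD · AC = -115/6]
2. B_y = 7/12  [2·signedArea(BCA) = 17/12 ∩ BD · AC = -115/6]
   → B = (23/6, 7/12)

B = (23/6, 7/12)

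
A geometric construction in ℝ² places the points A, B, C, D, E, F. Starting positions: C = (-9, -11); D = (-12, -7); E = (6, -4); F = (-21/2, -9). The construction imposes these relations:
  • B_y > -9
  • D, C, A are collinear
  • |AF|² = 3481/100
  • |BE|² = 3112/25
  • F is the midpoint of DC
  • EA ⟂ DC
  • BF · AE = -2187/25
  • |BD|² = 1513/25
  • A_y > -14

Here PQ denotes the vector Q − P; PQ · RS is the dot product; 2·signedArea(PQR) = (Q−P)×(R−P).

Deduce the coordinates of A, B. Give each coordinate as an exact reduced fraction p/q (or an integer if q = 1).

1. A_x = -174/25  [D, C, A are collinear ∩ EA ⟂ DC]
2. A_y = -343/25  [D, C, A are collinear ∩ EA ⟂ DC]
   → A = (-174/25, -343/25)
3. B_x = -108/25  [line -324/25·x + -243/25·y + -3402/25 = 0 ∩ |BE|² = 3112/25]
4. B_y = -206/25  [line -324/25·x + -243/25·y + -3402/25 = 0 ∩ |BE|² = 3112/25]
   → B = (-108/25, -206/25)

A = (-174/25, -343/25)
B = (-108/25, -206/25)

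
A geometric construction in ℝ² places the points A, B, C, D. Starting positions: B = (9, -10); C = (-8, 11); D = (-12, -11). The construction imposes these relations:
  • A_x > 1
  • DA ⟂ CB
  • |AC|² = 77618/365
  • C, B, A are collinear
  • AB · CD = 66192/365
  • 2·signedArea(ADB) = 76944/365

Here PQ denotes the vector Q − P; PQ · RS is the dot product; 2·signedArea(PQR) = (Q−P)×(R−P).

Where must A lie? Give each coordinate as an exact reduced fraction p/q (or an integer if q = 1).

A = (429/365, -122/365)

1. A_x = 429/365  [C, B, A are collinear ∩ DA ⟂ CB]
2. A_y = -122/365  [C, B, A are collinear ∩ DA ⟂ CB]
   → A = (429/365, -122/365)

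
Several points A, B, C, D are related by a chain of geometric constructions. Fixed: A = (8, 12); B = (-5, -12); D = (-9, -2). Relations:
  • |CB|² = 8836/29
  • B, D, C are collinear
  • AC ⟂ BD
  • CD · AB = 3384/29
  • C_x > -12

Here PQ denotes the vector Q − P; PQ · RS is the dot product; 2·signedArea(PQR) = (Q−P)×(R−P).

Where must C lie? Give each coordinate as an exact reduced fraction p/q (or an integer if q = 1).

C = (-333/29, 122/29)

1. C_x = -333/29  [B, D, C are collinear ∩ AC ⟂ BD]
2. C_y = 122/29  [B, D, C are collinear ∩ AC ⟂ BD]
   → C = (-333/29, 122/29)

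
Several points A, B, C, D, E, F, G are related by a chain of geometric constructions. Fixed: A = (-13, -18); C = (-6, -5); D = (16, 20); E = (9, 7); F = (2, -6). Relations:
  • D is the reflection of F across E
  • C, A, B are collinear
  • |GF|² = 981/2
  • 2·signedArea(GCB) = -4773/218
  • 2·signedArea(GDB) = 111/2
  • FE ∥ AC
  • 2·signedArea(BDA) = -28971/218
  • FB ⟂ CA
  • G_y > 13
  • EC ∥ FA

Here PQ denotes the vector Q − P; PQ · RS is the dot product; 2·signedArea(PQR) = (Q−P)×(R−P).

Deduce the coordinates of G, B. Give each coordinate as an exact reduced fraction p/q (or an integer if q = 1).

B = (-1007/218, -531/218)
G = (25/2, 27/2)

1. B_x = -1007/218  [C, A, B are collinear ∩ FB ⟂ CA]
2. B_y = -531/218  [C, A, B are collinear ∩ FB ⟂ CA]
   → B = (-1007/218, -531/218)
3. G_x = 25/2  [2·signedArea(GDB) = 111/2 ∩ 2·signedArea(GCB) = -4773/218]
4. G_y = 27/2  [2·signedArea(GDB) = 111/2 ∩ 2·signedArea(GCB) = -4773/218]
   → G = (25/2, 27/2)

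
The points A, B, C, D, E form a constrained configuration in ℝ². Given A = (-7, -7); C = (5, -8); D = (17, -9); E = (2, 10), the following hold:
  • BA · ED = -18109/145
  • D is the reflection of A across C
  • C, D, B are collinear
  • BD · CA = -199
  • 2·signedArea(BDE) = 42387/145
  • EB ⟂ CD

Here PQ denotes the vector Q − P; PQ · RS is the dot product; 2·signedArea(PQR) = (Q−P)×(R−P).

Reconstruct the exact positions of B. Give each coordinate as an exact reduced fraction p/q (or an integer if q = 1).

B = (77/145, -1106/145)

1. B_x = 77/145  [C, D, B are collinear ∩ EB ⟂ CD]
2. B_y = -1106/145  [C, D, B are collinear ∩ EB ⟂ CD]
   → B = (77/145, -1106/145)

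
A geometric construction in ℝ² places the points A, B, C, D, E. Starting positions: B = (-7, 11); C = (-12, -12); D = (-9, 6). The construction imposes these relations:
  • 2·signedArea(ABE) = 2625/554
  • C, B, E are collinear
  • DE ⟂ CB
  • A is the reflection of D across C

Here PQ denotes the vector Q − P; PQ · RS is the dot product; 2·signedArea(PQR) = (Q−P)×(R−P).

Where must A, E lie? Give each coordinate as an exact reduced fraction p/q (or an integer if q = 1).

1. A_x = -15  [A is the reflection of D across C]
2. A_y = -30  [A is the reflection of D across C]
   → A = (-15, -30)
3. E_x = -4503/554  [C, B, E are collinear ∩ DE ⟂ CB]
4. E_y = 3219/554  [C, B, E are collinear ∩ DE ⟂ CB]
   → E = (-4503/554, 3219/554)

A = (-15, -30)
E = (-4503/554, 3219/554)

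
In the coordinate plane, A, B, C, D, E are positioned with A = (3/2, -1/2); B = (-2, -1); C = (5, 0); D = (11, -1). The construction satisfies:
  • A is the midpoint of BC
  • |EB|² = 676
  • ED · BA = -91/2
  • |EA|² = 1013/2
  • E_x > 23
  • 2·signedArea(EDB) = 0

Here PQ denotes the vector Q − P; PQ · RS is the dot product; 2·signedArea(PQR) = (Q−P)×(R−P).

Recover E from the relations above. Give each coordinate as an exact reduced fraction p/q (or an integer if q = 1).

1. E_x = 24  [2·signedArea(EDB) = 0 ∩ ED · BA = -91/2]
2. E_y = -1  [2·signedArea(EDB) = 0 ∩ ED · BA = -91/2]
   → E = (24, -1)

E = (24, -1)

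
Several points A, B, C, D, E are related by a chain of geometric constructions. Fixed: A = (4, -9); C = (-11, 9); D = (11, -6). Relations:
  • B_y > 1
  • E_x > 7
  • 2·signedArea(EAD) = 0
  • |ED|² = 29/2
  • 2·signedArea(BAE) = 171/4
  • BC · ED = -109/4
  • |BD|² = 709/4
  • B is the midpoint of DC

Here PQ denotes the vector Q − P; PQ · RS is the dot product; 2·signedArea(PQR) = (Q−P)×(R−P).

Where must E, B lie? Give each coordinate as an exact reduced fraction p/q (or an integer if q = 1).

B = (0, 3/2)
E = (15/2, -15/2)

1. B_x = 0  [B is the midpoint of DC]
2. B_y = 3/2  [B is the midpoint of DC]
   → B = (0, 3/2)
3. E_x = 15/2  [2·signedArea(EAD) = 0 ∩ 2·signedArea(BAE) = 171/4]
4. E_y = -15/2  [2·signedArea(EAD) = 0 ∩ 2·signedArea(BAE) = 171/4]
   → E = (15/2, -15/2)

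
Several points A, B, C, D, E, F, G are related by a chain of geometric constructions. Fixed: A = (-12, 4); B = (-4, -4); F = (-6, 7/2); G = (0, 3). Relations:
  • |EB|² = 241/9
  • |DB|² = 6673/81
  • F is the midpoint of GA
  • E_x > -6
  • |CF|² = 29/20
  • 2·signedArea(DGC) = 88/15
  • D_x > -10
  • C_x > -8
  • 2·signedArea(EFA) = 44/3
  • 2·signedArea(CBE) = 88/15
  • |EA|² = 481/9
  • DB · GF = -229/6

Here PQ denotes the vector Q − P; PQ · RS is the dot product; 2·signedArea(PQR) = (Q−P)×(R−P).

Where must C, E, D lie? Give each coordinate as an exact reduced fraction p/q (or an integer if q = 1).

1. E_x = -16/3  [line -1/2·x + -6·y + 10/3 = 0 ∩ |EA|² = 481/9]
2. E_y = 1  [line -1/2·x + -6·y + 10/3 = 0 ∩ |EA|² = 481/9]
   → E = (-16/3, 1)
3. D_x = -88/9  [line 6·x + -1/2·y + 361/6 = 0 ∩ |DB|² = 6673/81]
4. D_y = 3  [line 6·x + -1/2·y + 361/6 = 0 ∩ |DB|² = 6673/81]
   → D = (-88/9, 3)
5. C_x = -36/5  [2·signedArea(CBE) = 88/15 ∩ 2·signedArea(DGC) = 88/15]
6. C_y = 18/5  [2·signedArea(CBE) = 88/15 ∩ 2·signedArea(DGC) = 88/15]
   → C = (-36/5, 18/5)

C = (-36/5, 18/5)
D = (-88/9, 3)
E = (-16/3, 1)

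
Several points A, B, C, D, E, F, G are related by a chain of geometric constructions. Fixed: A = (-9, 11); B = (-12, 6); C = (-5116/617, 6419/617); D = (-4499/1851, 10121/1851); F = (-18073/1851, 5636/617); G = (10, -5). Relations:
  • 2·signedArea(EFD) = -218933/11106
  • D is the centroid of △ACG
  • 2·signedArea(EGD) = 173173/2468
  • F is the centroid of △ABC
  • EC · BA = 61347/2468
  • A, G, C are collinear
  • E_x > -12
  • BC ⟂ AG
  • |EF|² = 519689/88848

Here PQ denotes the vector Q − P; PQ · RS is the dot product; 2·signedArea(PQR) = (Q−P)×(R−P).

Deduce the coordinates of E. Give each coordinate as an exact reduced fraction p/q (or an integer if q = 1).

1. E_x = -6832/617  [2·signedArea(EFD) = -218933/11106 ∩ 2·signedArea(EGD) = 173173/2468]
2. E_y = 17525/2468  [2·signedArea(EFD) = -218933/11106 ∩ 2·signedArea(EGD) = 173173/2468]
   → E = (-6832/617, 17525/2468)

E = (-6832/617, 17525/2468)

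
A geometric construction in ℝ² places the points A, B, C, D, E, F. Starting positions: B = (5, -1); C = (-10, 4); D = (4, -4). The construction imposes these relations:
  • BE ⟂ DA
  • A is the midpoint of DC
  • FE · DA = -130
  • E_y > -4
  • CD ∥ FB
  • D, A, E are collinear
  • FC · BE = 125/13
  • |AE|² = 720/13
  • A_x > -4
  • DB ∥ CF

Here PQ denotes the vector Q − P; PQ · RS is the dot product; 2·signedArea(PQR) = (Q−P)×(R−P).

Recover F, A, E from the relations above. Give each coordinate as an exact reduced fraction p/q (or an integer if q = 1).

1. F_x = -9  [CD ∥ FB ∩ DB ∥ CF]
2. F_y = 7  [CD ∥ FB ∩ DB ∥ CF]
   → F = (-9, 7)
3. A_x = -3  [A is the midpoint of DC]
4. A_y = 0  [A is the midpoint of DC]
   → A = (-3, 0)
5. E_x = 45/13  [D, A, E are collinear ∩ BE ⟂ DA]
6. E_y = -48/13  [D, A, E are collinear ∩ BE ⟂ DA]
   → E = (45/13, -48/13)

A = (-3, 0)
E = (45/13, -48/13)
F = (-9, 7)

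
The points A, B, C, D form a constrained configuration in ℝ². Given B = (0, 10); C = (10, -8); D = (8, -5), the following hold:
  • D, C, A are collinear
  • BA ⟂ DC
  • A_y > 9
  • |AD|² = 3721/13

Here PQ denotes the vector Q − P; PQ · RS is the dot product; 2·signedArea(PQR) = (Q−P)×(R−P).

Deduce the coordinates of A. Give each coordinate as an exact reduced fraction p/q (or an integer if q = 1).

1. A_x = -18/13  [D, C, A are collinear ∩ BA ⟂ DC]
2. A_y = 118/13  [D, C, A are collinear ∩ BA ⟂ DC]
   → A = (-18/13, 118/13)

A = (-18/13, 118/13)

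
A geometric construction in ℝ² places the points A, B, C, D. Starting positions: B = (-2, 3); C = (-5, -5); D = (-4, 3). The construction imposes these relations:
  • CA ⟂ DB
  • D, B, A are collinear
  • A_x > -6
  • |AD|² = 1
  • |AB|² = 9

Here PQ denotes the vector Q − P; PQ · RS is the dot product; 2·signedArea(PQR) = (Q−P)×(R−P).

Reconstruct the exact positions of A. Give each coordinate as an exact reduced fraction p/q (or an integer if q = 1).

1. A_x = -5  [D, B, A are collinear ∩ CA ⟂ DB]
2. A_y = 3  [D, B, A are collinear ∩ CA ⟂ DB]
   → A = (-5, 3)

A = (-5, 3)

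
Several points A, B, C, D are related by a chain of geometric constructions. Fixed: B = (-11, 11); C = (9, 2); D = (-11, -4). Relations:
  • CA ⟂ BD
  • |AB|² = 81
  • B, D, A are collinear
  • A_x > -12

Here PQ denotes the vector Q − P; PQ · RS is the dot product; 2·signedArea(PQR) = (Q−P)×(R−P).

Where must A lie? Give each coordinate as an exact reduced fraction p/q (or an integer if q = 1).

A = (-11, 2)

1. A_x = -11  [B, D, A are collinear ∩ CA ⟂ BD]
2. A_y = 2  [B, D, A are collinear ∩ CA ⟂ BD]
   → A = (-11, 2)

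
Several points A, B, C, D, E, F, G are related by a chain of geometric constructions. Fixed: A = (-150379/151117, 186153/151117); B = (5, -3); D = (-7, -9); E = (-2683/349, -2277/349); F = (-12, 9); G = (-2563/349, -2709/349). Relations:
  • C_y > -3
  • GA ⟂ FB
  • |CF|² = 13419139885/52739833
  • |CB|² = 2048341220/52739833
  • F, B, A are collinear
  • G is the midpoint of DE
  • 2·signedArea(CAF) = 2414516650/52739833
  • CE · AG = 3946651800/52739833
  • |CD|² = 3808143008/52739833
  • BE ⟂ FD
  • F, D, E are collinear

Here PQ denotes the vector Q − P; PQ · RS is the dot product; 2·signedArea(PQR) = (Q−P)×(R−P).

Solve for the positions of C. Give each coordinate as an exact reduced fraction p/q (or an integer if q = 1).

1. C_x = -185511/151117  [line -1173900/151117·x + -1663025/151117·y + -2107248325/52739833 = 0 ∩ |CB|² = 2048341220/52739833]
2. C_y = -417713/151117  [line -1173900/151117·x + -1663025/151117·y + -2107248325/52739833 = 0 ∩ |CB|² = 2048341220/52739833]
   → C = (-185511/151117, -417713/151117)

C = (-185511/151117, -417713/151117)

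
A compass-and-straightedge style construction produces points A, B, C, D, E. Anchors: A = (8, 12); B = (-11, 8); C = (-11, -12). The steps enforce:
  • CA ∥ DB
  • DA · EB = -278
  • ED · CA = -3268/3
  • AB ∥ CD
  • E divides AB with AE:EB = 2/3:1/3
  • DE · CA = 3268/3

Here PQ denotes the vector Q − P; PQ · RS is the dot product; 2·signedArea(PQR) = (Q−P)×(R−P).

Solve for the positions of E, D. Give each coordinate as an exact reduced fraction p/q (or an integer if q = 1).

1. E_x = -14/3  [E divides AB with AE:EB = 2/3:1/3]
2. E_y = 28/3  [E divides AB with AE:EB = 2/3:1/3]
   → E = (-14/3, 28/3)
3. D_x = -30  [CA ∥ DB ∩ AB ∥ CD]
4. D_y = -16  [CA ∥ DB ∩ AB ∥ CD]
   → D = (-30, -16)

D = (-30, -16)
E = (-14/3, 28/3)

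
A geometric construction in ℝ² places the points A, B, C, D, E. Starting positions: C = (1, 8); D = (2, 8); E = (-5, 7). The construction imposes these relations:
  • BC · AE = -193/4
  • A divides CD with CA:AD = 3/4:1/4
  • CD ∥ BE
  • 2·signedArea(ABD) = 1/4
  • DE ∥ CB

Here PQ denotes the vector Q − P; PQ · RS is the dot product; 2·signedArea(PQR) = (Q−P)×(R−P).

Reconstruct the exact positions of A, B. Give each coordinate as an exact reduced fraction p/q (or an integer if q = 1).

A = (7/4, 8)
B = (-6, 7)

1. A_x = 7/4  [A divides CD with CA:AD = 3/4:1/4]
2. A_y = 8  [A divides CD with CA:AD = 3/4:1/4]
   → A = (7/4, 8)
3. B_x = -6  [CD ∥ BE ∩ DE ∥ CB]
4. B_y = 7  [CD ∥ BE ∩ DE ∥ CB]
   → B = (-6, 7)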